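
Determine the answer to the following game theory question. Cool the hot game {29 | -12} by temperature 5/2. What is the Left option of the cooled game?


Original game: {29 | -12} (a switch {a | b} with a > b).
Cooling by t (for t below the temperature (a - b)/2 = 41/2) taxes each move by t: {a | b} cooled by t is {a - t | b + t}.
Cooling amount: t = 5/2
Cooled Left option: 29 - 5/2 = 53/2
Cooled Right option: -12 + 5/2 = -19/2
Cooled game: {53/2 | -19/2}
Left option = 53/2

53/2


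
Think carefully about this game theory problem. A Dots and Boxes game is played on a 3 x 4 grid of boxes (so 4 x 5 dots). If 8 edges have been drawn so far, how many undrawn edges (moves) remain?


Grid: 3 x 4 boxes, i.e. 4 rows and 5 columns of dots.
Horizontal edges: (rows + 1) * cols = 4 * 4 = 16
Vertical edges: rows * (cols + 1) = 3 * 5 = 15
Total edges: 16 + 15 = 31
Edges drawn: 8
Remaining: 31 - 8 = 23

23


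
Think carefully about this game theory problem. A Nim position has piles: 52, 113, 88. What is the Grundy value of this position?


We need the XOR (exclusive or) of all pile sizes.
After XOR-ing pile 1 (size 52): 0 XOR 52 = 52
After XOR-ing pile 2 (size 113): 52 XOR 113 = 69
After XOR-ing pile 3 (size 88): 69 XOR 88 = 29
The Nim-value of this position is 29.

29


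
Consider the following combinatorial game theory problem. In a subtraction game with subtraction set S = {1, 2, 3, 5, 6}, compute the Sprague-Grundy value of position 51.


The subtraction set is S = {1, 2, 3, 5, 6}.
G(k) = mex{ G(k - s) : s in S, s <= k }. We compute iteratively: G(0) = 0.
G(1) = mex({0}) = 1
G(2) = mex({0, 1}) = 2
G(3) = mex({0, 1, 2}) = 3
G(4) = mex({1, 2, 3}) = 0
G(5) = mex({0, 2, 3}) = 1
G(6) = mex({0, 1, 3}) = 2
G(7) = mex({0, 1, 2}) = 3
G(8) = mex({1, 2, 3}) = 0
G(9) = mex({0, 2, 3}) = 1
Observe that G(4)..G(9) = 0, 1, 2, 3, 0, 1 repeats G(0)..G(5) = 0, 1, 2, 3, 0, 1.
For k >= max(S) = 6, G(k) is determined by the previous 6 values G(k-6)..G(k-1); a window of 6 consecutive values has recurred shifted by 4, so by induction G(k + 4) = G(k) for all k >= 0: the sequence is periodic from the start with period 4.
One period: G(0..3) = 0, 1, 2, 3.
51 mod 4 = 3, so G(51) = G(3) = 3.

3


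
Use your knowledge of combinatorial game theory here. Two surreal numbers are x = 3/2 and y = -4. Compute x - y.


x = 3/2, y = -4
Converting to common denominator: 2
x = 3/2, y = -8/2
x - y = 3/2 - -4 = 11/2

11/2


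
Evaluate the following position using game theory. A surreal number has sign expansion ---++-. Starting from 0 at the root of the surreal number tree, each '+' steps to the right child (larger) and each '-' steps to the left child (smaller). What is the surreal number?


Sign expansion: ---++-
Rule: track bounds (lo, hi), initially (-inf, +inf). On '+', the current value becomes lo and we move to the simplest number in (value, hi): value + 1 if hi = +inf, otherwise the midpoint (value + hi)/2. On '-', the current value becomes hi and we move to value - 1 if lo = -inf, otherwise the midpoint (lo + value)/2.
Start at 0.
Step 1: sign = -, move left. Bounds: (-inf, 0). Value = -1
Step 2: sign = -, move left. Bounds: (-inf, -1). Value = -2
Step 3: sign = -, move left. Bounds: (-inf, -2). Value = -3
Step 4: sign = +, move right. Bounds: (-3, -2). Value = -5/2
Step 5: sign = +, move right. Bounds: (-5/2, -2). Value = -9/4
Step 6: sign = -, move left. Bounds: (-5/2, -9/4). Value = -19/8
The surreal number with sign expansion ---++- is -19/8.

-19/8


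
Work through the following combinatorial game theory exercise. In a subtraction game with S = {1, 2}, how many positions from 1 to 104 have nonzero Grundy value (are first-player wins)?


Subtraction set S = {1, 2}, so G(n) = n mod 3.
G(n) = 0 when n is a multiple of 3.
Multiples of 3 in [1, 104]: 34
N-positions (nonzero Grundy) = 104 - 34 = 70

70


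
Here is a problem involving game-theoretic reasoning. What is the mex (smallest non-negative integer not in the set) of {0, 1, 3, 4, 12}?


Set = {0, 1, 3, 4, 12}
0 is in the set.
1 is in the set.
2 is NOT in the set. This is the mex.
mex = 2

2


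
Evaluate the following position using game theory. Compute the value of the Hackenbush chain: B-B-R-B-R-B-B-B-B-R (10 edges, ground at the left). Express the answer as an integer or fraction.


Edges (from ground): B-B-R-B-R-B-B-B-B-R
By Berlekamp's sign-expansion rule, a Blue-Red Hackenbush stalk has the value of the surreal number whose sign sequence is the edge sequence with B -> + and R -> -.
Sign sequence: ++-+-++++-
Trace the sign expansion in the surreal number tree, starting from 0:
Edge 1: B (sign +) -> bounds (0, +inf), value = 1
Edge 2: B (sign +) -> bounds (1, +inf), value = 2
Edge 3: R (sign -) -> bounds (1, 2), value = 3/2
Edge 4: B (sign +) -> bounds (3/2, 2), value = 7/4
Edge 5: R (sign -) -> bounds (3/2, 7/4), value = 13/8
Edge 6: B (sign +) -> bounds (13/8, 7/4), value = 27/16
Edge 7: B (sign +) -> bounds (27/16, 7/4), value = 55/32
Edge 8: B (sign +) -> bounds (55/32, 7/4), value = 111/64
Edge 9: B (sign +) -> bounds (111/64, 7/4), value = 223/128
Edge 10: R (sign -) -> bounds (111/64, 223/128), value = 445/256
Game value = 445/256

445/256


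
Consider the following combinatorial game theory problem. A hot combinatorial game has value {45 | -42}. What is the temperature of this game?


The game is {45 | -42}, a switch {a | b} with numbers a > b.
Cooling {a | b} by t gives {a - t | b + t}, which stops being hot when a - t = b + t, i.e. at t = (a - b)/2. So the temperature of a switch is (a - b)/2.
Temperature = (Left option - Right option) / 2
= (45 - (-42)) / 2
= 87 / 2
= 87/2

87/2


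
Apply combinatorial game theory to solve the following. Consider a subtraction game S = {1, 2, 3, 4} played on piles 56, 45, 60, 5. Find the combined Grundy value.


Subtraction set: {1, 2, 3, 4}
For this subtraction set, G(n) = n mod 5 (period = max + 1 = 5).
Pile 1 (size 56): G(56) = 56 mod 5 = 1
Pile 2 (size 45): G(45) = 45 mod 5 = 0
Pile 3 (size 60): G(60) = 60 mod 5 = 0
Pile 4 (size 5): G(5) = 5 mod 5 = 0
Total Grundy value = XOR of all: 1 XOR 0 XOR 0 XOR 0 = 1

1


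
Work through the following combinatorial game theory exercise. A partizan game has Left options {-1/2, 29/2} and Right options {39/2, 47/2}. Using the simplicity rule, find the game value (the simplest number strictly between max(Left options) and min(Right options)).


Left options: {-1/2, 29/2}, max = 29/2
Right options: {39/2, 47/2}, min = 39/2
All options are numbers and max(Left) < min(Right), so by the simplicity theorem the value is the simplest (earliest-born) number strictly between 29/2 and 39/2.
Integers 15 through 19 all lie strictly between 29/2 and 39/2.
Among integers, the simplest (lowest birthday = smallest |n|; 0 is born on day 0, +-n on day n) is 15.
No non-integer in the interval can be simpler: if x is a non-integer in the interval, then floor(x) or ceil(x) also lies in the interval (the interval contains an integer), and both are proper prefixes of x's sign expansion, i.e. born earlier. So the game value is 15.
Game value = 15

15


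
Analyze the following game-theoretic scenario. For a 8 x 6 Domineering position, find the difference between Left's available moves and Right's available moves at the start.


Board is 8 x 6 (rows x cols).
Left (vertical) placements: (rows-1) * cols = 7 * 6 = 42
Right (horizontal) placements: rows * (cols-1) = 8 * 5 = 40
Advantage = Left - Right = 42 - 40 = 2

2


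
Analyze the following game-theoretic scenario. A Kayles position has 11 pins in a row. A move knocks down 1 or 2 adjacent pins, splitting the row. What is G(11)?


Kayles: a move removes 1 or 2 adjacent pins from a contiguous row.
Removing pins from a row of k leaves two independent rows (a, b) with a + b = k - 1 (one pin) or a + b = k - 2 (two pins); an end removal gives a = 0.
By Sprague-Grundy, G(k) = mex{ G(a) XOR G(b) } over all these splits. G(0) = 0.
G(1): splits (0,0):0^0=0 -> mex({0}) = 1
G(2): splits (0,1):0^1=1 (0,0):0^0=0 -> mex({0, 1}) = 2
G(3): splits (0,2):0^2=2 (1,1):1^1=0 (0,1):0^1=1 -> mex({0, 1, 2}) = 3
G(4): splits (0,3):0^3=3 (1,2):1^2=3 (0,2):0^2=2 (1,1):1^1=0 -> mex({0, 2, 3}) = 1
G(5): splits (0,4):0^1=1 (1,3):1^3=2 (2,2):2^2=0 (0,3):0^3=3 (1,2):1^2=3 -> mex({0, 1, 2, 3}) = 4
G(6) = mex({0, 1, 2, 4}) = 3
G(7) = mex({0, 1, 3, 4, 5}) = 2
G(8) = mex({0, 2, 3, 5, 6}) = 1
G(9) = mex({0, 1, 2, 3, 6, 7}) = 4
G(10) = mex({0, 1, 3, 4, 5, 7}) = 2
G(11) = mex({0, 1, 2, 3, 4, 5}) = 6
Therefore G(11) = 6.

6


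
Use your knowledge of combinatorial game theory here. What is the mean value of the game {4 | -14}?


Game = {4 | -14}, a switch {a | b} with numbers a > b.
Its thermograph has left wall a - t and right wall b + t, which meet at t = (a - b)/2, where both equal (a + b)/2. So the mast (mean value) is at (a + b)/2.
Mean = (4 + (-14))/2 = -10/2 = -5

-5


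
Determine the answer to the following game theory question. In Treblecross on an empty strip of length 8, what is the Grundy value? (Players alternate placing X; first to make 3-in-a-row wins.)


Treblecross: place X on empty cells; 3-in-a-row wins.
Playing within two cells of an existing X lets the opponent win at once, so sensible play treats the cells i-2..i+2 around each X as dead. The player left with no safe cell loses, so this is a normal-play take-away game on strips of safe cells.
Placing X at cell i (0-indexed) of a strip of k safe cells leaves independent strips of sizes max(0, i-2) and max(0, k-i-3). Hence G(k) = mex{ G(max(0,i-2)) XOR G(max(0,k-i-3)) : 0 <= i < k }, with G(0) = 0.
G(1): splits (0,0):0^0=0 -> mex({0}) = 1
G(2): splits (0,0):0^0=0 -> mex({0}) = 1
G(3): splits (0,0):0^0=0 -> mex({0}) = 1
G(4): splits (0,1):0^1=1 (0,0):0^0=0 -> mex({0, 1}) = 2
G(5): splits (0,2):0^1=1 (0,1):0^1=1 (0,0):0^0=0 -> mex({0, 1}) = 2
G(6) = mex({1}) = 0
G(7) = mex({0, 1, 2}) = 3
G(8) = mex({0, 1, 2}) = 3
Therefore G(8) = 3.

3


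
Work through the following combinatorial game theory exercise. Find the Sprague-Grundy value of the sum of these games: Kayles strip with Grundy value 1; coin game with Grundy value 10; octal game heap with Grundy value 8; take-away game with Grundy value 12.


By the Sprague-Grundy theorem, the Grundy value of a sum of games is the XOR of individual Grundy values.
Kayles strip: Grundy value = 1. Running XOR: 0 XOR 1 = 1
coin game: Grundy value = 10. Running XOR: 1 XOR 10 = 11
octal game heap: Grundy value = 8. Running XOR: 11 XOR 8 = 3
take-away game: Grundy value = 12. Running XOR: 3 XOR 12 = 15
The combined Grundy value is 15.

15


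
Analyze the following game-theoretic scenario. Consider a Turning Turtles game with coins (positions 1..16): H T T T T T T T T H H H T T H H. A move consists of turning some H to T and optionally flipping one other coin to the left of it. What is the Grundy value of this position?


Coins: H T T T T T T T T H H H T T H H
Key fact: a single head at position k behaves exactly like a Nim heap of size k (turning it to T and optionally flipping a coin at j < k corresponds to moving the heap from k to j, or to 0), and heads combine as a disjunctive sum (two heads at the same place would cancel, matching j XOR j = 0). So the Nim-value is the XOR of the 1-indexed positions of the heads.
Face-up positions (1-indexed): [1, 10, 11, 12, 15, 16]
XOR 0 with 1: 0 XOR 1 = 1
XOR 1 with 10: 1 XOR 10 = 11
XOR 11 with 11: 11 XOR 11 = 0
XOR 0 with 12: 0 XOR 12 = 12
XOR 12 with 15: 12 XOR 15 = 3
XOR 3 with 16: 3 XOR 16 = 19
Nim-value = 19

19


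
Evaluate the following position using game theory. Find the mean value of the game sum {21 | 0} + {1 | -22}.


G1 = {21 | 0}, G2 = {1 | -22}
Each is a switch {a | b} with numbers a > b; its mean value is (a + b)/2, and mean value is additive over game sums: m(G1 + G2) = m(G1) + m(G2).
Mean of G1 = (21 + (0))/2 = 21/2 = 21/2
Mean of G2 = (1 + (-22))/2 = -21/2 = -21/2
Mean of G1 + G2 = 21/2 + -21/2 = 0

0


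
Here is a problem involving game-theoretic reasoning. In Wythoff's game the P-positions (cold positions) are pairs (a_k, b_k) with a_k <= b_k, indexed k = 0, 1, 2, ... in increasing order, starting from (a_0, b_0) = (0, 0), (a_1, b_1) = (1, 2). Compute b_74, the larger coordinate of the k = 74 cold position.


By Wythoff's theorem, a_k = floor(k * phi) and b_k = floor(k * phi^2) = a_k + k, where phi = (1 + sqrt(5))/2 is the golden ratio.
phi = (1 + sqrt(5))/2 = 1.618034
phi^2 = phi + 1 = 2.618034
k = 74
k * phi^2 = 74 * 2.618034 = 193.734515
b_74 = floor(k * phi^2) = 193 (check: a_74 + k = 119 + 74 = 193)

193


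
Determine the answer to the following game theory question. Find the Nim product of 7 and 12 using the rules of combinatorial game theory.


Nim multiplication is bilinear over XOR: (u XOR v) * w = (u*w) XOR (v*w).
So we split each operand into its bit components and XOR the pairwise Nim products.
7 = 1 + 2 + 4 (as XOR of powers of 2).
12 = 4 + 8 (as XOR of powers of 2).
Using the standard Nim-product table on single bits:
  2*2 = 3,   2*4 = 8,   2*8 = 12,
  4*4 = 6,   4*8 = 11,  8*8 = 13,
and  1*x = x (identity), k*l = l*k (commutative).
Pairwise Nim products:
  1 * 4 = 4
  1 * 8 = 8
  2 * 4 = 8
  2 * 8 = 12
  4 * 4 = 6
  4 * 8 = 11
XOR them: 4 XOR 8 XOR 8 XOR 12 XOR 6 XOR 11 = 5.
Result: 7 * 12 = 5 (in Nim).

5


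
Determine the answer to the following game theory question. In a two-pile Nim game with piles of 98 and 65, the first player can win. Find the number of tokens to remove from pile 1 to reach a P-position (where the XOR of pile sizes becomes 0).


Piles: 98 and 65
Current XOR: 98 XOR 65 = 35 (non-zero, so this is an N-position).
To make the XOR zero, we need to find a move that balances the piles.
For pile 1 (size 98): target = 98 XOR 35 = 65
We reduce pile 1 from 98 to 65.
Tokens removed: 98 - 65 = 33
Verification: 65 XOR 65 = 0

33


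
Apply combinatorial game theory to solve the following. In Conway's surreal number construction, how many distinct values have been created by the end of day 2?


Day 0: {|} = 0 is born. Count = 1.
Day n: the number of surreal numbers born by day n is 2^(n+1) - 1.
By day 0: 2^1 - 1 = 1
By day 1: 2^2 - 1 = 3
By day 2: 2^3 - 1 = 7
By day 2: 7 surreal numbers.

7


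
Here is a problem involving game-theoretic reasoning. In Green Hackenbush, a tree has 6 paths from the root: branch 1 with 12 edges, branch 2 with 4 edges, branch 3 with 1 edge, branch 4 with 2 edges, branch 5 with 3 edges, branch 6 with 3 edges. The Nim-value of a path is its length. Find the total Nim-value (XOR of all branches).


The tree has 6 branches from the ground vertex.
In Green Hackenbush, the Nim-value of a simple path of length k is k.
Branch 1: length 12, Nim-value = 12
Branch 2: length 4, Nim-value = 4
Branch 3: length 1, Nim-value = 1
Branch 4: length 2, Nim-value = 2
Branch 5: length 3, Nim-value = 3
Branch 6: length 3, Nim-value = 3
Total Nim-value = XOR of all branch values:
0 XOR 12 = 12
12 XOR 4 = 8
8 XOR 1 = 9
9 XOR 2 = 11
11 XOR 3 = 8
8 XOR 3 = 11
Nim-value of the tree = 11

11


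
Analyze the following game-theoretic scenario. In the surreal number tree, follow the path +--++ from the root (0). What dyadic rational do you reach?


Sign expansion: +--++
Rule: track bounds (lo, hi), initially (-inf, +inf). On '+', the current value becomes lo and we move to the simplest number in (value, hi): value + 1 if hi = +inf, otherwise the midpoint (value + hi)/2. On '-', the current value becomes hi and we move to value - 1 if lo = -inf, otherwise the midpoint (lo + value)/2.
Start at 0.
Step 1: sign = +, move right. Bounds: (0, +inf). Value = 1
Step 2: sign = -, move left. Bounds: (0, 1). Value = 1/2
Step 3: sign = -, move left. Bounds: (0, 1/2). Value = 1/4
Step 4: sign = +, move right. Bounds: (1/4, 1/2). Value = 3/8
Step 5: sign = +, move right. Bounds: (3/8, 1/2). Value = 7/16
The surreal number with sign expansion +--++ is 7/16.

7/16


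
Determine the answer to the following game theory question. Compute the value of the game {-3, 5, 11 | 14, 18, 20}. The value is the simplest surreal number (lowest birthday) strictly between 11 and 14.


Left options: {-3, 5, 11}, max = 11
Right options: {14, 18, 20}, min = 14
All options are numbers and max(Left) < min(Right), so by the simplicity theorem the value is the simplest (earliest-born) number strictly between 11 and 14.
Integers 12 through 13 all lie strictly between 11 and 14.
Among integers, the simplest (lowest birthday = smallest |n|; 0 is born on day 0, +-n on day n) is 12.
No non-integer in the interval can be simpler: if x is a non-integer in the interval, then floor(x) or ceil(x) also lies in the interval (the interval contains an integer), and both are proper prefixes of x's sign expansion, i.e. born earlier. So the game value is 12.
Game value = 12

12


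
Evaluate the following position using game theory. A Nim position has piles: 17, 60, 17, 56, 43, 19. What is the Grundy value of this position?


We need the XOR (exclusive or) of all pile sizes.
After XOR-ing pile 1 (size 17): 0 XOR 17 = 17
After XOR-ing pile 2 (size 60): 17 XOR 60 = 45
After XOR-ing pile 3 (size 17): 45 XOR 17 = 60
After XOR-ing pile 4 (size 56): 60 XOR 56 = 4
After XOR-ing pile 5 (size 43): 4 XOR 43 = 47
After XOR-ing pile 6 (size 19): 47 XOR 19 = 60
The Nim-value of this position is 60.

60


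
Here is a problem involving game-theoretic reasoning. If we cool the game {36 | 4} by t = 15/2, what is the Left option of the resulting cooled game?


Original game: {36 | 4} (a switch {a | b} with a > b).
Cooling by t (for t below the temperature (a - b)/2 = 16) taxes each move by t: {a | b} cooled by t is {a - t | b + t}.
Cooling amount: t = 15/2
Cooled Left option: 36 - 15/2 = 57/2
Cooled Right option: 4 + 15/2 = 23/2
Cooled game: {57/2 | 23/2}
Left option = 57/2

57/2


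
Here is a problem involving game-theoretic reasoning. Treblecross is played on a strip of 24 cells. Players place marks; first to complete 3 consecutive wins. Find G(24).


Treblecross: place X on empty cells; 3-in-a-row wins.
Playing within two cells of an existing X lets the opponent win at once, so sensible play treats the cells i-2..i+2 around each X as dead. The player left with no safe cell loses, so this is a normal-play take-away game on strips of safe cells.
Placing X at cell i (0-indexed) of a strip of k safe cells leaves independent strips of sizes max(0, i-2) and max(0, k-i-3). Hence G(k) = mex{ G(max(0,i-2)) XOR G(max(0,k-i-3)) : 0 <= i < k }, with G(0) = 0.
G(1): splits (0,0):0^0=0 -> mex({0}) = 1
G(2): splits (0,0):0^0=0 -> mex({0}) = 1
G(3): splits (0,0):0^0=0 -> mex({0}) = 1
G(4): splits (0,1):0^1=1 (0,0):0^0=0 -> mex({0, 1}) = 2
G(5): splits (0,2):0^1=1 (0,1):0^1=1 (0,0):0^0=0 -> mex({0, 1}) = 2
G(6) = mex({1}) = 0
G(7) = mex({0, 1, 2}) = 3
G(8) = mex({0, 1, 2}) = 3
G(9) = mex({0, 2}) = 1
G(10) = mex({0, 2, 3}) = 1
G(11) = mex({0, 3}) = 1
G(12) = mex({1, 3}) = 0
G(13) = mex({0, 1, 2, 3}) = 4
G(14) = mex({0, 1, 2}) = 3
G(15) = mex({0, 1, 2}) = 3
G(16) = mex({0, 1, 2, 4}) = 3
G(17) = mex({0, 1, 3, 4}) = 2
G(18) = mex({0, 1, 3, 4}) = 2
G(19) = mex({0, 1, 3, 5}) = 2
G(20) = mex({0, 1, 2, 3, 5}) = 4
G(21) = mex({0, 1, 2, 3, 5}) = 4
G(22) = mex({1, 2, 6}) = 0
G(23) = mex({0, 1, 2, 3, 4, 6}) = 5
G(24) = mex({0, 1, 2, 3, 4}) = 5
Therefore G(24) = 5.

5


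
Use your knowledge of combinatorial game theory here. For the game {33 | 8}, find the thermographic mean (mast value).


Game = {33 | 8}, a switch {a | b} with numbers a > b.
Its thermograph has left wall a - t and right wall b + t, which meet at t = (a - b)/2, where both equal (a + b)/2. So the mast (mean value) is at (a + b)/2.
Mean = (33 + (8))/2 = 41/2 = 41/2

41/2


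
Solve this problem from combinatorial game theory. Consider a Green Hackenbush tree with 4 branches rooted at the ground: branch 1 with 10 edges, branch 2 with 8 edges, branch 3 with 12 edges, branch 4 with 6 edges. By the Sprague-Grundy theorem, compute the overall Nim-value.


The tree has 4 branches from the ground vertex.
In Green Hackenbush, the Nim-value of a simple path of length k is k.
Branch 1: length 10, Nim-value = 10
Branch 2: length 8, Nim-value = 8
Branch 3: length 12, Nim-value = 12
Branch 4: length 6, Nim-value = 6
Total Nim-value = XOR of all branch values:
0 XOR 10 = 10
10 XOR 8 = 2
2 XOR 12 = 14
14 XOR 6 = 8
Nim-value of the tree = 8

8


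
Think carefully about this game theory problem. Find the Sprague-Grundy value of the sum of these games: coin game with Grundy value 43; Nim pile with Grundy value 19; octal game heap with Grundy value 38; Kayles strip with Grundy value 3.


By the Sprague-Grundy theorem, the Grundy value of a sum of games is the XOR of individual Grundy values.
coin game: Grundy value = 43. Running XOR: 0 XOR 43 = 43
Nim pile: Grundy value = 19. Running XOR: 43 XOR 19 = 56
octal game heap: Grundy value = 38. Running XOR: 56 XOR 38 = 30
Kayles strip: Grundy value = 3. Running XOR: 30 XOR 3 = 29
The combined Grundy value is 29.

29


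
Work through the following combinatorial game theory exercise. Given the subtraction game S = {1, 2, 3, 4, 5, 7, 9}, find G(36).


The subtraction set is S = {1, 2, 3, 4, 5, 7, 9}.
G(k) = mex{ G(k - s) : s in S, s <= k }. We compute iteratively: G(0) = 0.
G(1) = mex({0}) = 1
G(2) = mex({0, 1}) = 2
G(3) = mex({0, 1, 2}) = 3
G(4) = mex({0, 1, 2, 3}) = 4
G(5) = mex({0, 1, 2, 3, 4}) = 5
G(6) = mex({1, 2, 3, 4, 5}) = 0
G(7) = mex({0, 2, 3, 4, 5}) = 1
G(8) = mex({0, 1, 3, 4, 5}) = 2
G(9) = mex({0, 1, 2, 4, 5}) = 3
G(10) = mex({0, 1, 2, 3, 5}) = 4
G(11) = mex({0, 1, 2, 3, 4}) = 5
G(12) = mex({1, 2, 3, 4, 5}) = 0
G(13) = mex({0, 2, 3, 4, 5}) = 1
G(14) = mex({0, 1, 3, 4, 5}) = 2
Observe that G(6)..G(14) = 0, 1, 2, 3, 4, 5, 0, 1, 2 repeats G(0)..G(8) = 0, 1, 2, 3, 4, 5, 0, 1, 2.
For k >= max(S) = 9, G(k) is determined by the previous 9 values G(k-9)..G(k-1); a window of 9 consecutive values has recurred shifted by 6, so by induction G(k + 6) = G(k) for all k >= 0: the sequence is periodic from the start with period 6.
One period: G(0..5) = 0, 1, 2, 3, 4, 5.
36 mod 6 = 0, so G(36) = G(0) = 0.

0


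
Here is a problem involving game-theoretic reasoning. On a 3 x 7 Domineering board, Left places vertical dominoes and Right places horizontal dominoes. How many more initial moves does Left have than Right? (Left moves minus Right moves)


Board is 3 x 7 (rows x cols).
Left (vertical) placements: (rows-1) * cols = 2 * 7 = 14
Right (horizontal) placements: rows * (cols-1) = 3 * 6 = 18
Advantage = Left - Right = 14 - 18 = -4

-4


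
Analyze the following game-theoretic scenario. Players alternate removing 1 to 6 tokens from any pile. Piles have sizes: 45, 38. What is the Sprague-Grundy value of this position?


Subtraction set: {1, 2, 3, 4, 5, 6}
For this subtraction set, G(n) = n mod 7 (period = max + 1 = 7).
Pile 1 (size 45): G(45) = 45 mod 7 = 3
Pile 2 (size 38): G(38) = 38 mod 7 = 3
Total Grundy value = XOR of all: 3 XOR 3 = 0

0


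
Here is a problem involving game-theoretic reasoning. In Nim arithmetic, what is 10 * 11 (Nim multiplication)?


Nim multiplication is bilinear over XOR: (u XOR v) * w = (u*w) XOR (v*w).
So we split each operand into its bit components and XOR the pairwise Nim products.
10 = 2 + 8 (as XOR of powers of 2).
11 = 1 + 2 + 8 (as XOR of powers of 2).
Using the standard Nim-product table on single bits:
  2*2 = 3,   2*4 = 8,   2*8 = 12,
  4*4 = 6,   4*8 = 11,  8*8 = 13,
and  1*x = x (identity), k*l = l*k (commutative).
Pairwise Nim products:
  2 * 1 = 2
  2 * 2 = 3
  2 * 8 = 12
  8 * 1 = 8
  8 * 2 = 12
  8 * 8 = 13
XOR them: 2 XOR 3 XOR 12 XOR 8 XOR 12 XOR 13 = 4.
Result: 10 * 11 = 4 (in Nim).

4


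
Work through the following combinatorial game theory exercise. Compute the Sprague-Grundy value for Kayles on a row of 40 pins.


Kayles: a move removes 1 or 2 adjacent pins from a contiguous row.
Removing pins from a row of k leaves two independent rows (a, b) with a + b = k - 1 (one pin) or a + b = k - 2 (two pins); an end removal gives a = 0.
By Sprague-Grundy, G(k) = mex{ G(a) XOR G(b) } over all these splits. G(0) = 0.
G(1): splits (0,0):0^0=0 -> mex({0}) = 1
G(2): splits (0,1):0^1=1 (0,0):0^0=0 -> mex({0, 1}) = 2
G(3): splits (0,2):0^2=2 (1,1):1^1=0 (0,1):0^1=1 -> mex({0, 1, 2}) = 3
G(4): splits (0,3):0^3=3 (1,2):1^2=3 (0,2):0^2=2 (1,1):1^1=0 -> mex({0, 2, 3}) = 1
G(5): splits (0,4):0^1=1 (1,3):1^3=2 (2,2):2^2=0 (0,3):0^3=3 (1,2):1^2=3 -> mex({0, 1, 2, 3}) = 4
G(6) = mex({0, 1, 2, 4}) = 3
G(7) = mex({0, 1, 3, 4, 5}) = 2
G(8) = mex({0, 2, 3, 5, 6}) = 1
G(9) = mex({0, 1, 2, 3, 6, 7}) = 4
G(10) = mex({0, 1, 3, 4, 5, 7}) = 2
G(11) = mex({0, 1, 2, 3, 4, 5}) = 6
G(12) = mex({0, 1, 2, 3, 5, 6, 7}) = 4
G(13) = mex({0, 2, 3, 4, 6, 7}) = 1
G(14) = mex({0, 1, 4, 5, 6, 7}) = 2
G(15) = mex({0, 1, 2, 3, 4, 5, 6}) = 7
G(16) = mex({0, 2, 3, 5, 6, 7}) = 1
G(17) = mex({0, 1, 2, 3, 5, 6, 7}) = 4
G(18) = mex({0, 1, 2, 4, 5, 6}) = 3
G(19) = mex({0, 1, 3, 4, 5, 7}) = 2
G(20) = mex({0, 2, 3, 4, 5, 6, 7}) = 1
G(21) = mex({0, 1, 2, 3, 5, 6, 7}) = 4
G(22) = mex({0, 1, 2, 3, 4, 5, 7}) = 6
G(23) = mex({0, 1, 2, 3, 4, 5, 6}) = 7
G(24) = mex({0, 1, 2, 3, 5, 6, 7}) = 4
G(25) = mex({0, 2, 3, 4, 6, 7}) = 1
G(26) = mex({0, 1, 3, 4, 5, 6, 7}) = 2
G(27) = mex({0, 1, 2, 3, 4, 5, 6, 7}) = 8
G(28) = mex({0, 1, 2, 3, 4, 6, 7, 8}) = 5
G(29) = mex({0, 1, 2, 3, 5, 6, 7, 8, 9}) = 4
G(30) = mex({0, 1, 2, 3, 4, 5, 6, 9, 10}) = 7
G(31) = mex({0, 1, 3, 4, 5, 7, 10, 11}) = 2
G(32) = mex({0, 2, 3, 4, 5, 6, 7, 9, 11}) = 1
G(33) = mex({0, 1, 2, 3, 4, 5, 6, 7, 9, 12}) = 8
G(34) = mex({0, 1, 2, 3, 4, 5, 7, 8, 11, 12}) = 6
G(35) = mex({0, 1, 2, 3, 4, 5, 6, 8, 9, 10, 11}) = 7
G(36) = mex({0, 1, 2, 3, 5, 6, 7, 9, 10}) = 4
G(37) = mex({0, 2, 3, 4, 6, 7, 9, 10, 11, 12}) = 1
G(38) = mex({0, 1, 3, 4, 5, 6, 7, 9, 10, 11, 12}) = 2
G(39) = mex({0, 1, 2, 4, 5, 6, 7, 9, 10, 12, 14}) = 3
G(40) = mex({0, 2, 3, 4, 6, 7, 11, 12, 14}) = 1
Therefore G(40) = 1.

1


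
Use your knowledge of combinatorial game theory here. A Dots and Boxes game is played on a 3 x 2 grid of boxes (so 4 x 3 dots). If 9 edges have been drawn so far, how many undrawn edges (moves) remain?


Grid: 3 x 2 boxes, i.e. 4 rows and 3 columns of dots.
Horizontal edges: (rows + 1) * cols = 4 * 2 = 8
Vertical edges: rows * (cols + 1) = 3 * 3 = 9
Total edges: 8 + 9 = 17
Edges drawn: 9
Remaining: 17 - 9 = 8

8


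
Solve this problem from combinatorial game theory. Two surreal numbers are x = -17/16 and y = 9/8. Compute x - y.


x = -17/16, y = 9/8
Converting to common denominator: 16
x = -17/16, y = 18/16
x - y = -17/16 - 9/8 = -35/16

-35/16


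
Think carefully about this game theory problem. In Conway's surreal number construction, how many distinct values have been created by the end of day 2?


Day 0: {|} = 0 is born. Count = 1.
Day n: the number of surreal numbers born by day n is 2^(n+1) - 1.
By day 0: 2^1 - 1 = 1
By day 1: 2^2 - 1 = 3
By day 2: 2^3 - 1 = 7
By day 2: 7 surreal numbers.

7


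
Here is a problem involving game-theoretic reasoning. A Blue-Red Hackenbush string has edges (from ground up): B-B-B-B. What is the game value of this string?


Edges (from ground): B-B-B-B
By Berlekamp's sign-expansion rule, a Blue-Red Hackenbush stalk has the value of the surreal number whose sign sequence is the edge sequence with B -> + and R -> -.
Sign sequence: ++++
Trace the sign expansion in the surreal number tree, starting from 0:
Edge 1: B (sign +) -> bounds (0, +inf), value = 1
Edge 2: B (sign +) -> bounds (1, +inf), value = 2
Edge 3: B (sign +) -> bounds (2, +inf), value = 3
Edge 4: B (sign +) -> bounds (3, +inf), value = 4
Game value = 4

4


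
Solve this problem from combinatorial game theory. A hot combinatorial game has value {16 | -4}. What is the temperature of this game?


The game is {16 | -4}, a switch {a | b} with numbers a > b.
Cooling {a | b} by t gives {a - t | b + t}, which stops being hot when a - t = b + t, i.e. at t = (a - b)/2. So the temperature of a switch is (a - b)/2.
Temperature = (Left option - Right option) / 2
= (16 - (-4)) / 2
= 20 / 2
= 10

10


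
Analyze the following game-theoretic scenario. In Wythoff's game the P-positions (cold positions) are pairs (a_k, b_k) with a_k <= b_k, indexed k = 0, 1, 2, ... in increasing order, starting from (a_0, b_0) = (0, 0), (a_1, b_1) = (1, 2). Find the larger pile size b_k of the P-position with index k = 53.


By Wythoff's theorem, a_k = floor(k * phi) and b_k = floor(k * phi^2) = a_k + k, where phi = (1 + sqrt(5))/2 is the golden ratio.
phi = (1 + sqrt(5))/2 = 1.618034
phi^2 = phi + 1 = 2.618034
k = 53
k * phi^2 = 53 * 2.618034 = 138.755801
b_53 = floor(k * phi^2) = 138 (check: a_53 + k = 85 + 53 = 138)

138


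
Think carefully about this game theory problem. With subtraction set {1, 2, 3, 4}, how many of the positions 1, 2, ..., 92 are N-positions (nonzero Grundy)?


Subtraction set S = {1, 2, 3, 4}, so G(n) = n mod 5.
G(n) = 0 when n is a multiple of 5.
Multiples of 5 in [1, 92]: 18
N-positions (nonzero Grundy) = 92 - 18 = 74

74


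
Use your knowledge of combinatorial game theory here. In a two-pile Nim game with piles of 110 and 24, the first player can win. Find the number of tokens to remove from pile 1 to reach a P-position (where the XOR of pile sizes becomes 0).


Piles: 110 and 24
Current XOR: 110 XOR 24 = 118 (non-zero, so this is an N-position).
To make the XOR zero, we need to find a move that balances the piles.
For pile 1 (size 110): target = 110 XOR 118 = 24
We reduce pile 1 from 110 to 24.
Tokens removed: 110 - 24 = 86
Verification: 24 XOR 24 = 0

86


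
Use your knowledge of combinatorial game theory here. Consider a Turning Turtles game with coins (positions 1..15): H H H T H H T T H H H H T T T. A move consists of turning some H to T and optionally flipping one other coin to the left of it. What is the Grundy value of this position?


Coins: H H H T H H T T H H H H T T T
Key fact: a single head at position k behaves exactly like a Nim heap of size k (turning it to T and optionally flipping a coin at j < k corresponds to moving the heap from k to j, or to 0), and heads combine as a disjunctive sum (two heads at the same place would cancel, matching j XOR j = 0). So the Nim-value is the XOR of the 1-indexed positions of the heads.
Face-up positions (1-indexed): [1, 2, 3, 5, 6, 9, 10, 11, 12]
XOR 0 with 1: 0 XOR 1 = 1
XOR 1 with 2: 1 XOR 2 = 3
XOR 3 with 3: 3 XOR 3 = 0
XOR 0 with 5: 0 XOR 5 = 5
XOR 5 with 6: 5 XOR 6 = 3
XOR 3 with 9: 3 XOR 9 = 10
XOR 10 with 10: 10 XOR 10 = 0
XOR 0 with 11: 0 XOR 11 = 11
XOR 11 with 12: 11 XOR 12 = 7
Nim-value = 7

7


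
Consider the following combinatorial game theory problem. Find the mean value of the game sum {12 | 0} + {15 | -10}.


G1 = {12 | 0}, G2 = {15 | -10}
Each is a switch {a | b} with numbers a > b; its mean value is (a + b)/2, and mean value is additive over game sums: m(G1 + G2) = m(G1) + m(G2).
Mean of G1 = (12 + (0))/2 = 12/2 = 6
Mean of G2 = (15 + (-10))/2 = 5/2 = 5/2
Mean of G1 + G2 = 6 + 5/2 = 17/2

17/2


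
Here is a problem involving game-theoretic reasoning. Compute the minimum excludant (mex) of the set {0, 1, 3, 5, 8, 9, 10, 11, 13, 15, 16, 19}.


Set = {0, 1, 3, 5, 8, 9, 10, 11, 13, 15, 16, 19}
0 is in the set.
1 is in the set.
2 is NOT in the set. This is the mex.
mex = 2

2


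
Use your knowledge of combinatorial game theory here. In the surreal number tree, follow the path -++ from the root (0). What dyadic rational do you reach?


Sign expansion: -++
Rule: track bounds (lo, hi), initially (-inf, +inf). On '+', the current value becomes lo and we move to the simplest number in (value, hi): value + 1 if hi = +inf, otherwise the midpoint (value + hi)/2. On '-', the current value becomes hi and we move to value - 1 if lo = -inf, otherwise the midpoint (lo + value)/2.
Start at 0.
Step 1: sign = -, move left. Bounds: (-inf, 0). Value = -1
Step 2: sign = +, move right. Bounds: (-1, 0). Value = -1/2
Step 3: sign = +, move right. Bounds: (-1/2, 0). Value = -1/4
The surreal number with sign expansion -++ is -1/4.

-1/4


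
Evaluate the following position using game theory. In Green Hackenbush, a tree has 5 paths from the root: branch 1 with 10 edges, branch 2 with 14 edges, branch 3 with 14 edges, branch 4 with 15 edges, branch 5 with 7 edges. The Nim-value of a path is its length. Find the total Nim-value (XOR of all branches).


The tree has 5 branches from the ground vertex.
In Green Hackenbush, the Nim-value of a simple path of length k is k.
Branch 1: length 10, Nim-value = 10
Branch 2: length 14, Nim-value = 14
Branch 3: length 14, Nim-value = 14
Branch 4: length 15, Nim-value = 15
Branch 5: length 7, Nim-value = 7
Total Nim-value = XOR of all branch values:
0 XOR 10 = 10
10 XOR 14 = 4
4 XOR 14 = 10
10 XOR 15 = 5
5 XOR 7 = 2
Nim-value of the tree = 2

2


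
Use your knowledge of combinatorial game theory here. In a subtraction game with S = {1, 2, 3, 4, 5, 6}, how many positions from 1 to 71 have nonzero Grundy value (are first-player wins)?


Subtraction set S = {1, 2, 3, 4, 5, 6}, so G(n) = n mod 7.
G(n) = 0 when n is a multiple of 7.
Multiples of 7 in [1, 71]: 10
N-positions (nonzero Grundy) = 71 - 10 = 61

61


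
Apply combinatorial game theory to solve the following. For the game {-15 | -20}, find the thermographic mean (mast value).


Game = {-15 | -20}, a switch {a | b} with numbers a > b.
Its thermograph has left wall a - t and right wall b + t, which meet at t = (a - b)/2, where both equal (a + b)/2. So the mast (mean value) is at (a + b)/2.
Mean = (-15 + (-20))/2 = -35/2 = -35/2

-35/2


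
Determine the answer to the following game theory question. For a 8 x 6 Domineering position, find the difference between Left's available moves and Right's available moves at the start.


Board is 8 x 6 (rows x cols).
Left (vertical) placements: (rows-1) * cols = 7 * 6 = 42
Right (horizontal) placements: rows * (cols-1) = 8 * 5 = 40
Advantage = Left - Right = 42 - 40 = 2

2


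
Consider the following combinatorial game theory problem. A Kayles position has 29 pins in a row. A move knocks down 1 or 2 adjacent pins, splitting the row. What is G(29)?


Kayles: a move removes 1 or 2 adjacent pins from a contiguous row.
Removing pins from a row of k leaves two independent rows (a, b) with a + b = k - 1 (one pin) or a + b = k - 2 (two pins); an end removal gives a = 0.
By Sprague-Grundy, G(k) = mex{ G(a) XOR G(b) } over all these splits. G(0) = 0.
G(1): splits (0,0):0^0=0 -> mex({0}) = 1
G(2): splits (0,1):0^1=1 (0,0):0^0=0 -> mex({0, 1}) = 2
G(3): splits (0,2):0^2=2 (1,1):1^1=0 (0,1):0^1=1 -> mex({0, 1, 2}) = 3
G(4): splits (0,3):0^3=3 (1,2):1^2=3 (0,2):0^2=2 (1,1):1^1=0 -> mex({0, 2, 3}) = 1
G(5): splits (0,4):0^1=1 (1,3):1^3=2 (2,2):2^2=0 (0,3):0^3=3 (1,2):1^2=3 -> mex({0, 1, 2, 3}) = 4
G(6) = mex({0, 1, 2, 4}) = 3
G(7) = mex({0, 1, 3, 4, 5}) = 2
G(8) = mex({0, 2, 3, 5, 6}) = 1
G(9) = mex({0, 1, 2, 3, 6, 7}) = 4
G(10) = mex({0, 1, 3, 4, 5, 7}) = 2
G(11) = mex({0, 1, 2, 3, 4, 5}) = 6
G(12) = mex({0, 1, 2, 3, 5, 6, 7}) = 4
G(13) = mex({0, 2, 3, 4, 6, 7}) = 1
G(14) = mex({0, 1, 4, 5, 6, 7}) = 2
G(15) = mex({0, 1, 2, 3, 4, 5, 6}) = 7
G(16) = mex({0, 2, 3, 5, 6, 7}) = 1
G(17) = mex({0, 1, 2, 3, 5, 6, 7}) = 4
G(18) = mex({0, 1, 2, 4, 5, 6}) = 3
G(19) = mex({0, 1, 3, 4, 5, 7}) = 2
G(20) = mex({0, 2, 3, 4, 5, 6, 7}) = 1
G(21) = mex({0, 1, 2, 3, 5, 6, 7}) = 4
G(22) = mex({0, 1, 2, 3, 4, 5, 7}) = 6
G(23) = mex({0, 1, 2, 3, 4, 5, 6}) = 7
G(24) = mex({0, 1, 2, 3, 5, 6, 7}) = 4
G(25) = mex({0, 2, 3, 4, 6, 7}) = 1
G(26) = mex({0, 1, 3, 4, 5, 6, 7}) = 2
G(27) = mex({0, 1, 2, 3, 4, 5, 6, 7}) = 8
G(28) = mex({0, 1, 2, 3, 4, 6, 7, 8}) = 5
G(29) = mex({0, 1, 2, 3, 5, 6, 7, 8, 9}) = 4
Therefore G(29) = 4.

4


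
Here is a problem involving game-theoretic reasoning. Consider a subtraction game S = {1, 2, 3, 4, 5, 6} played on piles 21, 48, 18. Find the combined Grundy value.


Subtraction set: {1, 2, 3, 4, 5, 6}
For this subtraction set, G(n) = n mod 7 (period = max + 1 = 7).
Pile 1 (size 21): G(21) = 21 mod 7 = 0
Pile 2 (size 48): G(48) = 48 mod 7 = 6
Pile 3 (size 18): G(18) = 18 mod 7 = 4
Total Grundy value = XOR of all: 0 XOR 6 XOR 4 = 2

2


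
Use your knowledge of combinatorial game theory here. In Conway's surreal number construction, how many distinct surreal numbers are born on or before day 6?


Day 0: {|} = 0 is born. Count = 1.
Day n: the number of surreal numbers born by day n is 2^(n+1) - 1.
By day 0: 2^1 - 1 = 1
By day 1: 2^2 - 1 = 3
By day 2: 2^3 - 1 = 7
By day 3: 2^4 - 1 = 15
By day 4: 2^5 - 1 = 31
By day 5: 2^6 - 1 = 63
By day 6: 2^7 - 1 = 127
By day 6: 127 surreal numbers.

127


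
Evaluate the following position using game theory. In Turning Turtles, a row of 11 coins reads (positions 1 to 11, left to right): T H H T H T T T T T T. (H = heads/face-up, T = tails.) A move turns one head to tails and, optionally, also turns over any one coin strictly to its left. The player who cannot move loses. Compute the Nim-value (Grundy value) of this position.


Coins: T H H T H T T T T T T
Key fact: a single head at position k behaves exactly like a Nim heap of size k (turning it to T and optionally flipping a coin at j < k corresponds to moving the heap from k to j, or to 0), and heads combine as a disjunctive sum (two heads at the same place would cancel, matching j XOR j = 0). So the Nim-value is the XOR of the 1-indexed positions of the heads.
Face-up positions (1-indexed): [2, 3, 5]
XOR 0 with 2: 0 XOR 2 = 2
XOR 2 with 3: 2 XOR 3 = 1
XOR 1 with 5: 1 XOR 5 = 4
Nim-value = 4

4


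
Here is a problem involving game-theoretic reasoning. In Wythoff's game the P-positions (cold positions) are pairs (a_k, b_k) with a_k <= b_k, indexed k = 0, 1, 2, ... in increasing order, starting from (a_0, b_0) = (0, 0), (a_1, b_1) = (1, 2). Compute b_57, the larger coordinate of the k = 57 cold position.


By Wythoff's theorem, a_k = floor(k * phi) and b_k = floor(k * phi^2) = a_k + k, where phi = (1 + sqrt(5))/2 is the golden ratio.
phi = (1 + sqrt(5))/2 = 1.618034
phi^2 = phi + 1 = 2.618034
k = 57
k * phi^2 = 57 * 2.618034 = 149.227937
b_57 = floor(k * phi^2) = 149 (check: a_57 + k = 92 + 57 = 149)

149


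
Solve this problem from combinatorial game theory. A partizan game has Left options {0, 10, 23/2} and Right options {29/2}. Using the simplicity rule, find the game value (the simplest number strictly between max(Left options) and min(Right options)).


Left options: {0, 10, 23/2}, max = 23/2
Right options: {29/2}, min = 29/2
All options are numbers and max(Left) < min(Right), so by the simplicity theorem the value is the simplest (earliest-born) number strictly between 23/2 and 29/2.
Integers 12 through 14 all lie strictly between 23/2 and 29/2.
Among integers, the simplest (lowest birthday = smallest |n|; 0 is born on day 0, +-n on day n) is 12.
No non-integer in the interval can be simpler: if x is a non-integer in the interval, then floor(x) or ceil(x) also lies in the interval (the interval contains an integer), and both are proper prefixes of x's sign expansion, i.e. born earlier. So the game value is 12.
Game value = 12

12


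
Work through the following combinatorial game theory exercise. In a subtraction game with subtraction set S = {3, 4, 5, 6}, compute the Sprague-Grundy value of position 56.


The subtraction set is S = {3, 4, 5, 6}.
G(k) = mex{ G(k - s) : s in S, s <= k }. We compute iteratively: G(0) = 0.
G(1) = mex({}) = 0
G(2) = mex({}) = 0
G(3) = mex({0}) = 1
G(4) = mex({0}) = 1
G(5) = mex({0}) = 1
G(6) = mex({0, 1}) = 2
G(7) = mex({0, 1}) = 2
G(8) = mex({0, 1}) = 2
G(9) = mex({1, 2}) = 0
G(10) = mex({1, 2}) = 0
G(11) = mex({1, 2}) = 0
G(12) = mex({0, 2}) = 1
G(13) = mex({0, 2}) = 1
G(14) = mex({0, 2}) = 1
Observe that G(9)..G(14) = 0, 0, 0, 1, 1, 1 repeats G(0)..G(5) = 0, 0, 0, 1, 1, 1.
For k >= max(S) = 6, G(k) is determined by the previous 6 values G(k-6)..G(k-1); a window of 6 consecutive values has recurred shifted by 9, so by induction G(k + 9) = G(k) for all k >= 0: the sequence is periodic from the start with period 9.
One period: G(0..8) = 0, 0, 0, 1, 1, 1, 2, 2, 2.
56 mod 9 = 2, so G(56) = G(2) = 0.

0


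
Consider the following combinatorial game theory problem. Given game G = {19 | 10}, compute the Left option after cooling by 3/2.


Original game: {19 | 10} (a switch {a | b} with a > b).
Cooling by t (for t below the temperature (a - b)/2 = 9/2) taxes each move by t: {a | b} cooled by t is {a - t | b + t}.
Cooling amount: t = 3/2
Cooled Left option: 19 - 3/2 = 35/2
Cooled Right option: 10 + 3/2 = 23/2
Cooled game: {35/2 | 23/2}
Left option = 35/2

35/2
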